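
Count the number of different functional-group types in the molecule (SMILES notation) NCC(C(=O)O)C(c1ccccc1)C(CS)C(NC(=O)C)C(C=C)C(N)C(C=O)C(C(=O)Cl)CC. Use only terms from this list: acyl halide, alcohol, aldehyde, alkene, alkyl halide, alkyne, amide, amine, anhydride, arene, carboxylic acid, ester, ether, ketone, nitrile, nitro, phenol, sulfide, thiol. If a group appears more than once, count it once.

8

–NH2 on an sp³ carbon with no adjacent C=O → amine.
pendant –COOH: carbonyl C bonded to C and –OH → carboxylic acid.
pendant –C6H5: benzene ring → arene.
pendant –CH2SH → thiol.
pendant –NHC(=O)CH3: N bonded to a carbonyl → amide (not amine).
pendant –CH=CH2: C=C double bond → alkene.
–NH2 on an sp³ carbon with no adjacent C=O → amine.
pendant –CHO: carbonyl C bonded to C and H → aldehyde.
pendant –C(=O)X: carbonyl C bonded to C and halogen → acyl halide.
Distinct types present: acyl halide, aldehyde, alkene, amide, amine, arene, carboxylic acid, thiol.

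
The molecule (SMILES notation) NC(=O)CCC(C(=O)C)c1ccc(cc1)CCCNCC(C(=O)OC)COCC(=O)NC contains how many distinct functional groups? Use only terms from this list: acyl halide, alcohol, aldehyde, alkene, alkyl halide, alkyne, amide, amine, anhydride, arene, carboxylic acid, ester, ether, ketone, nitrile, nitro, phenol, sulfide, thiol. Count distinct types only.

6

Taking each segment in turn:
  H2NCO: –C(=O)NH2: carbonyl C bonded to C and to N → amide (the N is not a separate amine).
  CH(COCH3): pendant –COCH3: carbonyl C bonded to two carbons → ketone.
  C6H4: para-disubstituted benzene ring → arene.
  CH2NHCH2: C–N–C with sp³ carbons and no adjacent C=O → amine (secondary).
  CH(COOCH3): pendant –COOCH3: carbonyl C bonded to C and –OCH3 → ester.
  CH2OCH2: C–O–C with sp³ carbons on both sides and no adjacent C=O → ether.
  CONHCH3: –C(=O)NHCH3: carbonyl C bonded to C and to N → amide (the N is not an amine).
Distinct types present: amide, amine, arene, ester, ether, ketone.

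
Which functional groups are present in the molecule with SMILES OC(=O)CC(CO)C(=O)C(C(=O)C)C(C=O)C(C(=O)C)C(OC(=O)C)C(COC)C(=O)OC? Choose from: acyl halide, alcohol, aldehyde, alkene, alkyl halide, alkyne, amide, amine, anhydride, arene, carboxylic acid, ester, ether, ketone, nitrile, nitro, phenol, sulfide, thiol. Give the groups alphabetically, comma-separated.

alcohol, aldehyde, carboxylic acid, ester, ether, ketone

–COOH: carbonyl C bonded to –OH and C → carboxylic acid (the –OH is not a separate alcohol).
pendant –CH2OH on an sp³ backbone C → alcohol.
–C(=O)– with carbon on both sides → ketone.
pendant –COCH3: carbonyl C bonded to two carbons → ketone.
pendant –CHO: carbonyl C bonded to C and H → aldehyde.
pendant –COCH3: carbonyl C bonded to two carbons → ketone.
pendant –OC(=O)CH3: an acyloxy group → ester.
pendant –CH2OCH3: C–O–C linkage → ether.
–C(=O)OCH3: carbonyl C bonded to C and to –OCH3 → ester (not ketone + ether).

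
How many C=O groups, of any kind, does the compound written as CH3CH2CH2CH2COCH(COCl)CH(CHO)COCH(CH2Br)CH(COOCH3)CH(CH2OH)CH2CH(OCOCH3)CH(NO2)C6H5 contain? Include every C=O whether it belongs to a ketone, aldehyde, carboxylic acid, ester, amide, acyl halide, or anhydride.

6

CO: ketone, 1 C=O (running total 1).
CH(COCl): acyl halide, 1 C=O (running total 2).
CH(CHO): aldehyde, 1 C=O (running total 3).
CO: ketone, 1 C=O (running total 4).
CH(COOCH3): ester, 1 C=O (running total 5).
CH(OCOCH3): ester, 1 C=O (running total 6).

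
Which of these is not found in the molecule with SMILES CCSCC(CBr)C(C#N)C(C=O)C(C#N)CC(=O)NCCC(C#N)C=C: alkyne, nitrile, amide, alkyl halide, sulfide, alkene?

amide: present (CH2CONHCH2 — –C(=O)–N– linkage → amide (the N is not an amine)).
alkyl halide: present (CH(CH2Br) — pendant –CH2X: halogen on sp³ carbon → alkyl halide).
alkene: present (CH=CH2 — C=C double bond → alkene).
sulfide: present (CH2SCH2 — C–S–C linkage → sulfide (thioether)).
nitrile: present (CH(CN) — pendant –C≡N: nitrile).
alkyne: absent. In CH(CN), the triple bond is C≡N, not C≡C, so it is a nitrile.

alkyne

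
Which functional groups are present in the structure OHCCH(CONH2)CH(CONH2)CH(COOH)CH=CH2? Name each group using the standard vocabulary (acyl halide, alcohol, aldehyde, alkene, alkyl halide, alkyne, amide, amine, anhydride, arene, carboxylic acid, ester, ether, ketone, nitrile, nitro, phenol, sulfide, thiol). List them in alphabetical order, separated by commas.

aldehyde, alkene, amide, carboxylic acid

Reading the structure from left to right:
  OHC: terminal –CHO: carbonyl C bonded to H and C → aldehyde.
  CH(CONH2): pendant –CONH2: carbonyl C bonded to C and N → amide.
  CH(CONH2): pendant –CONH2: carbonyl C bonded to C and N → amide.
  CH(COOH): pendant –COOH: carbonyl C bonded to C and –OH → carboxylic acid.
  CH=CH2: C=C double bond → alkene.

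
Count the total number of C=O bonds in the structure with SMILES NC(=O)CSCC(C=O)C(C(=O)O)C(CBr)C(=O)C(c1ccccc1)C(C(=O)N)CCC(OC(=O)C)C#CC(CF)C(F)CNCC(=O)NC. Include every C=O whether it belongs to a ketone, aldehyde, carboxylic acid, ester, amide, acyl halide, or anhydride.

7

H2NCO: amide, 1 C=O (running total 1).
CH(CHO): aldehyde, 1 C=O (running total 2).
CH(COOH): carboxylic acid, 1 C=O (running total 3).
CO: ketone, 1 C=O (running total 4).
CH(CONH2): amide, 1 C=O (running total 5).
CH(OCOCH3): ester, 1 C=O (running total 6).
CONHCH3: amide, 1 C=O (running total 7).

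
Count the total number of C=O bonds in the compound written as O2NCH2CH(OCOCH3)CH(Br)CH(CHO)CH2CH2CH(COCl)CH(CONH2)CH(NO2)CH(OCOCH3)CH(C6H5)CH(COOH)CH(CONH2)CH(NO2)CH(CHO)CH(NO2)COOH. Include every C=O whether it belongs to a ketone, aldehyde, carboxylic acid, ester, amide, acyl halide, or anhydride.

9

CH(OCOCH3): ester, 1 C=O (running total 1).
CH(CHO): aldehyde, 1 C=O (running total 2).
CH(COCl): acyl halide, 1 C=O (running total 3).
CH(CONH2): amide, 1 C=O (running total 4).
CH(OCOCH3): ester, 1 C=O (running total 5).
CH(COOH): carboxylic acid, 1 C=O (running total 6).
CH(CONH2): amide, 1 C=O (running total 7).
CH(CHO): aldehyde, 1 C=O (running total 8).
COOH: carboxylic acid, 1 C=O (running total 9).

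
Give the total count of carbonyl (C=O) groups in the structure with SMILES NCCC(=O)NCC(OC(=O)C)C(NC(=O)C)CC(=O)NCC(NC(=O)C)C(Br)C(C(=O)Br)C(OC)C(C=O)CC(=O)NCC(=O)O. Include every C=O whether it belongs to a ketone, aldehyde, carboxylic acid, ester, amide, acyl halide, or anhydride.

9

CH2CONHCH2: amide, 1 C=O (running total 1).
CH(OCOCH3): ester, 1 C=O (running total 2).
CH(NHCOCH3): amide, 1 C=O (running total 3).
CH2CONHCH2: amide, 1 C=O (running total 4).
CH(NHCOCH3): amide, 1 C=O (running total 5).
CH(COBr): acyl halide, 1 C=O (running total 6).
CH(CHO): aldehyde, 1 C=O (running total 7).
CH2CONHCH2: amide, 1 C=O (running total 8).
COOH: carboxylic acid, 1 C=O (running total 9).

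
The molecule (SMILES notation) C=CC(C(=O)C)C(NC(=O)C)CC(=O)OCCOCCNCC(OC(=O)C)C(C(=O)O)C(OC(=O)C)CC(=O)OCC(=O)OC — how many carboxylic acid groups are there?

Reading the structure from left to right:
  CH2=CH: C=C double bond → alkene.
  CH(COCH3): pendant –COCH3: carbonyl C bonded to two carbons → ketone.
  CH(NHCOCH3): pendant –NHC(=O)CH3: N bonded to a carbonyl → amide (not amine).
  CH2COOCH2: –C(=O)–O–C with C on the carbonyl side → ester.
  CH2OCH2: C–O–C with sp³ carbons on both sides and no adjacent C=O → ether.
  CH2NHCH2: C–N–C with sp³ carbons and no adjacent C=O → amine (secondary).
  CH(OCOCH3): pendant –OC(=O)CH3: an acyloxy group → ester.
  CH(COOH): pendant –COOH: carbonyl C bonded to C and –OH → carboxylic acid.
  CH(OCOCH3): pendant –OC(=O)CH3: an acyloxy group → ester.
  CH2COOCH2: –C(=O)–O–C with C on the carbonyl side → ester.
  COOCH3: –C(=O)OCH3: carbonyl C bonded to C and to –OCH3 → ester (not ketone + ether).
Carboxylic acid appears at: CH(COOH) → 1.

1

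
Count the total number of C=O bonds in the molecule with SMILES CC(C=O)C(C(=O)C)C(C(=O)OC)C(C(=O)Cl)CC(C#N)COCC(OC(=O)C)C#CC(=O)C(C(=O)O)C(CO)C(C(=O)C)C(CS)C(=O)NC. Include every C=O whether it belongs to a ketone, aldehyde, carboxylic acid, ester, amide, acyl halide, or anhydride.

9

CH(CHO): aldehyde, 1 C=O (running total 1).
CH(COCH3): ketone, 1 C=O (running total 2).
CH(COOCH3): ester, 1 C=O (running total 3).
CH(COCl): acyl halide, 1 C=O (running total 4).
CH(OCOCH3): ester, 1 C=O (running total 5).
CO: ketone, 1 C=O (running total 6).
CH(COOH): carboxylic acid, 1 C=O (running total 7).
CH(COCH3): ketone, 1 C=O (running total 8).
CONHCH3: amide, 1 C=O (running total 9).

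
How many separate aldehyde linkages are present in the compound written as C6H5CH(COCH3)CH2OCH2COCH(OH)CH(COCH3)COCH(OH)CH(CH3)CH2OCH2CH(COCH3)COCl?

Working along the chain:
  C6H5: C6H5– phenyl ring → arene.
  CH(COCH3): pendant –COCH3: carbonyl C bonded to two carbons → ketone.
  CH2OCH2: C–O–C with sp³ carbons on both sides and no adjacent C=O → ether.
  CO: –C(=O)– with carbon on both sides → ketone.
  CH(OH): –OH on an sp³ carbon → alcohol (secondary).
  CH(COCH3): pendant –COCH3: carbonyl C bonded to two carbons → ketone.
  CO: –C(=O)– with carbon on both sides → ketone.
  CH(OH): –OH on an sp³ carbon → alcohol (secondary).
  CH2OCH2: C–O–C with sp³ carbons on both sides and no adjacent C=O → ether.
  CH(COCH3): pendant –COCH3: carbonyl C bonded to two carbons → ketone.
  COCl: –C(=O)Cl: carbonyl C bonded to C and to a halogen → acyl halide (not alkyl halide).
No segment is a aldehyde: CH(COCH3) is ketone, not aldehyde; CO is ketone, not aldehyde; CH(COCH3) is ketone, not aldehyde. → 0.

0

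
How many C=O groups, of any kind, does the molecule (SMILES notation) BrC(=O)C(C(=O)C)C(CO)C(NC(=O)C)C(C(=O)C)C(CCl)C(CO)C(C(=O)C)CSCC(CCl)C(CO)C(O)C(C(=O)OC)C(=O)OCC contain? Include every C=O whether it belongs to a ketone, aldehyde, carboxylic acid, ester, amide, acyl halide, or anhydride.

BrCO: acyl halide, 1 C=O (running total 1).
CH(COCH3): ketone, 1 C=O (running total 2).
CH(NHCOCH3): amide, 1 C=O (running total 3).
CH(COCH3): ketone, 1 C=O (running total 4).
CH(COCH3): ketone, 1 C=O (running total 5).
CH(COOCH3): ester, 1 C=O (running total 6).
COOCH2CH3: ester, 1 C=O (running total 7).

7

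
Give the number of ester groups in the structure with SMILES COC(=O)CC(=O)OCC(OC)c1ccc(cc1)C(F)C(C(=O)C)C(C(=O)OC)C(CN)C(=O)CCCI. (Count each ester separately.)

Taking each segment in turn:
  CH3OOC: CH3O–C(=O)–: carbonyl C bonded to C and to –OCH3 → ester (not ketone + ether).
  CH2COOCH2: –C(=O)–O–C with C on the carbonyl side → ester.
  CH(OCH3): pendant –OCH3: C–O–C with sp³ C, no adjacent C=O → ether.
  C6H4: para-disubstituted benzene ring → arene.
  CH(F): halogen on an sp³ carbon → alkyl halide.
  CH(COCH3): pendant –COCH3: carbonyl C bonded to two carbons → ketone.
  CH(COOCH3): pendant –COOCH3: carbonyl C bonded to C and –OCH3 → ester.
  CH(CH2NH2): pendant –CH2NH2: N on sp³ C, no adjacent C=O → amine.
  CO: –C(=O)– with carbon on both sides → ketone.
  CH2I: halogen on an sp³ carbon → alkyl halide.
Ester appears at: CH3OOC, CH2COOCH2, CH(COOCH3) → 3.

3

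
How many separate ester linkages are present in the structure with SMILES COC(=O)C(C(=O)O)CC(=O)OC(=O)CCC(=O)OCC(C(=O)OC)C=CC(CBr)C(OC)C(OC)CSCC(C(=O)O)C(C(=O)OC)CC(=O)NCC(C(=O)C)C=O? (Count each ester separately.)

Taking each segment in turn:
  CH3OOC: CH3O–C(=O)–: carbonyl C bonded to C and to –OCH3 → ester (not ketone + ether).
  CH(COOH): pendant –COOH: carbonyl C bonded to C and –OH → carboxylic acid.
  CH2CO-O-COCH2: two acyl groups sharing one oxygen, –C(=O)–O–C(=O)– → anhydride.
  CH2COOCH2: –C(=O)–O–C with C on the carbonyl side → ester.
  CH(COOCH3): pendant –COOCH3: carbonyl C bonded to C and –OCH3 → ester.
  CH=CH: C=C double bond → alkene.
  CH(CH2Br): pendant –CH2X: halogen on sp³ carbon → alkyl halide.
  CH(OCH3): pendant –OCH3: C–O–C with sp³ C, no adjacent C=O → ether.
  CH(OCH3): pendant –OCH3: C–O–C with sp³ C, no adjacent C=O → ether.
  CH2SCH2: C–S–C linkage → sulfide (thioether).
  CH(COOH): pendant –COOH: carbonyl C bonded to C and –OH → carboxylic acid.
  CH(COOCH3): pendant –COOCH3: carbonyl C bonded to C and –OCH3 → ester.
  CH2CONHCH2: –C(=O)–N– linkage → amide (the N is not an amine).
  CH(COCH3): pendant –COCH3: carbonyl C bonded to two carbons → ketone.
  CHO: terminal –CHO: carbonyl C bonded to H and C → aldehyde.
Ester appears at: CH3OOC, CH2COOCH2, CH(COOCH3), CH(COOCH3) → 4.

4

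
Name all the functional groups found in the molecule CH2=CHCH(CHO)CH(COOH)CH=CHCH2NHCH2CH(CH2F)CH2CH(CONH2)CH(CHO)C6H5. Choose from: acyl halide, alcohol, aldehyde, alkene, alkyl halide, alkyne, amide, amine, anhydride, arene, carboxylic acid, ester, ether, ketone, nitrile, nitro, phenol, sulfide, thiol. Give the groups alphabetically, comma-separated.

aldehyde, alkene, alkyl halide, amide, amine, arene, carboxylic acid

Taking each segment in turn:
  CH2=CH: C=C double bond → alkene.
  CH(CHO): pendant –CHO: carbonyl C bonded to C and H → aldehyde.
  CH(COOH): pendant –COOH: carbonyl C bonded to C and –OH → carboxylic acid.
  CH=CH: C=C double bond → alkene.
  CH2NHCH2: C–N–C with sp³ carbons and no adjacent C=O → amine (secondary).
  CH(CH2F): pendant –CH2X: halogen on sp³ carbon → alkyl halide.
  CH(CONH2): pendant –CONH2: carbonyl C bonded to C and N → amide.
  CH(CHO): pendant –CHO: carbonyl C bonded to C and H → aldehyde.
  C6H5: –C6H5 phenyl ring → arene.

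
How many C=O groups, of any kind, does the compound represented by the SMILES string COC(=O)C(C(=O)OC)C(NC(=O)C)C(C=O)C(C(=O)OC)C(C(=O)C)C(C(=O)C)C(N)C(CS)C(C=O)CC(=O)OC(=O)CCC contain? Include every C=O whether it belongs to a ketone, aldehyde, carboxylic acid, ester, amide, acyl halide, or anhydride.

CH3OOC: ester, 1 C=O (running total 1).
CH(COOCH3): ester, 1 C=O (running total 2).
CH(NHCOCH3): amide, 1 C=O (running total 3).
CH(CHO): aldehyde, 1 C=O (running total 4).
CH(COOCH3): ester, 1 C=O (running total 5).
CH(COCH3): ketone, 1 C=O (running total 6).
CH(COCH3): ketone, 1 C=O (running total 7).
CH(CHO): aldehyde, 1 C=O (running total 8).
CH2CO-O-COCH2: anhydride, 2 C=O (running total 10).

10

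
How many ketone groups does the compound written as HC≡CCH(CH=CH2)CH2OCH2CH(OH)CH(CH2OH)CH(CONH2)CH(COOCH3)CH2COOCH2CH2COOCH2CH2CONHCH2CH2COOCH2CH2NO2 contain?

Working along the chain:
  HC≡C: C≡C triple bond → alkyne.
  CH(CH=CH2): pendant –CH=CH2: C=C double bond → alkene.
  CH2OCH2: C–O–C with sp³ carbons on both sides and no adjacent C=O → ether.
  CH(OH): –OH on an sp³ carbon → alcohol (secondary).
  CH(CH2OH): pendant –CH2OH on an sp³ backbone C → alcohol.
  CH(CONH2): pendant –CONH2: carbonyl C bonded to C and N → amide.
  CH(COOCH3): pendant –COOCH3: carbonyl C bonded to C and –OCH3 → ester.
  CH2COOCH2: –C(=O)–O–C with C on the carbonyl side → ester.
  CH2COOCH2: –C(=O)–O–C with C on the carbonyl side → ester.
  CH2CONHCH2: –C(=O)–N– linkage → amide (the N is not an amine).
  CH2COOCH2: –C(=O)–O–C with C on the carbonyl side → ester.
  CH2NO2: –NO2 on carbon → nitro group.
No segment is a ketone: CH(CONH2) is amide, not ketone; CH(COOCH3) is ester, not ketone; CH2COOCH2 is ester, not ketone. → 0.

0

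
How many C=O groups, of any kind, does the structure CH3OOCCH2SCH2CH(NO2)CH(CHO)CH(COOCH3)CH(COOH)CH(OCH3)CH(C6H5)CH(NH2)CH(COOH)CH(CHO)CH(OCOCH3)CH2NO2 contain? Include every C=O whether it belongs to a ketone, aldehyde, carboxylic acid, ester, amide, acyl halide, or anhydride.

7

CH3OOC: ester, 1 C=O (running total 1).
CH(CHO): aldehyde, 1 C=O (running total 2).
CH(COOCH3): ester, 1 C=O (running total 3).
CH(COOH): carboxylic acid, 1 C=O (running total 4).
CH(COOH): carboxylic acid, 1 C=O (running total 5).
CH(CHO): aldehyde, 1 C=O (running total 6).
CH(OCOCH3): ester, 1 C=O (running total 7).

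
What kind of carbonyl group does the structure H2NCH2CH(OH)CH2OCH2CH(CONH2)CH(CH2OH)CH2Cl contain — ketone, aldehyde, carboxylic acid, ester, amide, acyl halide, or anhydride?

amide

The carbonyl is in the CH(CONH2) segment: pendant –CONH2: carbonyl C bonded to C and N → amide.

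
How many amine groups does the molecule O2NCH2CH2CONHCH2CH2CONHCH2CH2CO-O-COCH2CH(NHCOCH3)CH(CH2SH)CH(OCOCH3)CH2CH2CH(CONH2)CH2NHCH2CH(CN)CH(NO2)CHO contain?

Working along the chain:
  O2NCH2: –NO2 on carbon → nitro group.
  CH2CONHCH2: –C(=O)–N– linkage → amide (the N is not an amine).
  CH2CONHCH2: –C(=O)–N– linkage → amide (the N is not an amine).
  CH2CO-O-COCH2: two acyl groups sharing one oxygen, –C(=O)–O–C(=O)– → anhydride.
  CH(NHCOCH3): pendant –NHC(=O)CH3: N bonded to a carbonyl → amide (not amine).
  CH(CH2SH): pendant –CH2SH → thiol.
  CH(OCOCH3): pendant –OC(=O)CH3: an acyloxy group → ester.
  CH(CONH2): pendant –CONH2: carbonyl C bonded to C and N → amide.
  CH2NHCH2: C–N–C with sp³ carbons and no adjacent C=O → amine (secondary).
  CH(CN): pendant –C≡N: nitrile.
  CH(NO2): –NO2 on an sp³ carbon → nitro (the N=O is not a carbonyl).
  CHO: terminal –CHO: carbonyl C bonded to H and C → aldehyde.
Amine appears at: CH2NHCH2 → 1.

1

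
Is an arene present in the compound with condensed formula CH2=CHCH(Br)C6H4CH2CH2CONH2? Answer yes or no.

yes

Reading the structure from left to right:
  CH2=CH: C=C double bond → alkene.
  CH(Br): halogen on an sp³ carbon → alkyl halide.
  C6H4: para-disubstituted benzene ring → arene.
  CONH2: –C(=O)NH2: carbonyl C bonded to C and to N → amide (the N is not a separate amine).
The C6H4 segment supplies the arene: para-disubstituted benzene ring → arene.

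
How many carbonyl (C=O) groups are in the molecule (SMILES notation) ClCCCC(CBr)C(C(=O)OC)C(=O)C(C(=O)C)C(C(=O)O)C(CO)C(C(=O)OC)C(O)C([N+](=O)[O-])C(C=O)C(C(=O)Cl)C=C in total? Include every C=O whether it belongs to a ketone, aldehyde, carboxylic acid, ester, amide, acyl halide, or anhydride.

7

CH(COOCH3): ester, 1 C=O (running total 1).
CO: ketone, 1 C=O (running total 2).
CH(COCH3): ketone, 1 C=O (running total 3).
CH(COOH): carboxylic acid, 1 C=O (running total 4).
CH(COOCH3): ester, 1 C=O (running total 5).
CH(CHO): aldehyde, 1 C=O (running total 6).
CH(COCl): acyl halide, 1 C=O (running total 7).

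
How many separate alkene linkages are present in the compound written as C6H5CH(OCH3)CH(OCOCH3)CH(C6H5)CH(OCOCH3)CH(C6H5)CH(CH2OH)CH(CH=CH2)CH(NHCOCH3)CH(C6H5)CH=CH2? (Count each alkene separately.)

2

C6H5– phenyl ring → arene.
pendant –OCH3: C–O–C with sp³ C, no adjacent C=O → ether.
pendant –OC(=O)CH3: an acyloxy group → ester.
pendant –C6H5: benzene ring → arene.
pendant –OC(=O)CH3: an acyloxy group → ester.
pendant –C6H5: benzene ring → arene.
pendant –CH2OH on an sp³ backbone C → alcohol.
pendant –CH=CH2: C=C double bond → alkene.
pendant –NHC(=O)CH3: N bonded to a carbonyl → amide (not amine).
pendant –C6H5: benzene ring → arene.
C=C double bond → alkene.
Alkene appears at: CH(CH=CH2), CH=CH2 → 2.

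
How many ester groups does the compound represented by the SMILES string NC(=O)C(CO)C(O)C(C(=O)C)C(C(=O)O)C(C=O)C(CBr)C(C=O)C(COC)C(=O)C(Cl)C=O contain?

–C(=O)NH2: carbonyl C bonded to C and to N → amide (the N is not a separate amine).
pendant –CH2OH on an sp³ backbone C → alcohol.
–OH on an sp³ carbon → alcohol (secondary).
pendant –COCH3: carbonyl C bonded to two carbons → ketone.
pendant –COOH: carbonyl C bonded to C and –OH → carboxylic acid.
pendant –CHO: carbonyl C bonded to C and H → aldehyde.
pendant –CH2X: halogen on sp³ carbon → alkyl halide.
pendant –CHO: carbonyl C bonded to C and H → aldehyde.
pendant –CH2OCH3: C–O–C linkage → ether.
–C(=O)– with carbon on both sides → ketone.
halogen on an sp³ carbon → alkyl halide.
terminal –CHO: carbonyl C bonded to H and C → aldehyde.
No segment is a ester: CH(COCH3) is ketone, not ester; CH(COOH) is carboxylic acid, not ester; CH(CH2OCH3) is ether, not ester. → 0.

0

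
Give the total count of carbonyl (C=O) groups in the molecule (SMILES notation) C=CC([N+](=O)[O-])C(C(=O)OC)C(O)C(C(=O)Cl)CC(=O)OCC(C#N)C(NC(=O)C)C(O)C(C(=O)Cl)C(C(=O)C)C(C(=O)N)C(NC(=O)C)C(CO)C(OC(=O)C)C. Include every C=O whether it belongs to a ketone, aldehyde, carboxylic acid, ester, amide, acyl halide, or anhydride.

9

CH(COOCH3): ester, 1 C=O (running total 1).
CH(COCl): acyl halide, 1 C=O (running total 2).
CH2COOCH2: ester, 1 C=O (running total 3).
CH(NHCOCH3): amide, 1 C=O (running total 4).
CH(COCl): acyl halide, 1 C=O (running total 5).
CH(COCH3): ketone, 1 C=O (running total 6).
CH(CONH2): amide, 1 C=O (running total 7).
CH(NHCOCH3): amide, 1 C=O (running total 8).
CH(OCOCH3): ester, 1 C=O (running total 9).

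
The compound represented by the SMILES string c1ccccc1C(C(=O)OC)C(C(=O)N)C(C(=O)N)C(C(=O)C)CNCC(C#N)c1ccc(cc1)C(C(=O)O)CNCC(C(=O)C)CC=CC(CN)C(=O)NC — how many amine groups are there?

3

Taking each segment in turn:
  C6H5: C6H5– phenyl ring → arene.
  CH(COOCH3): pendant –COOCH3: carbonyl C bonded to C and –OCH3 → ester.
  CH(CONH2): pendant –CONH2: carbonyl C bonded to C and N → amide.
  CH(CONH2): pendant –CONH2: carbonyl C bonded to C and N → amide.
  CH(COCH3): pendant –COCH3: carbonyl C bonded to two carbons → ketone.
  CH2NHCH2: C–N–C with sp³ carbons and no adjacent C=O → amine (secondary).
  CH(CN): pendant –C≡N: nitrile.
  C6H4: para-disubstituted benzene ring → arene.
  CH(COOH): pendant –COOH: carbonyl C bonded to C and –OH → carboxylic acid.
  CH2NHCH2: C–N–C with sp³ carbons and no adjacent C=O → amine (secondary).
  CH(COCH3): pendant –COCH3: carbonyl C bonded to two carbons → ketone.
  CH=CH: C=C double bond → alkene.
  CH(CH2NH2): pendant –CH2NH2: N on sp³ C, no adjacent C=O → amine.
  CONHCH3: –C(=O)NHCH3: carbonyl C bonded to C and to N → amide (the N is not an amine).
Amine appears at: CH2NHCH2, CH2NHCH2, CH(CH2NH2) → 3.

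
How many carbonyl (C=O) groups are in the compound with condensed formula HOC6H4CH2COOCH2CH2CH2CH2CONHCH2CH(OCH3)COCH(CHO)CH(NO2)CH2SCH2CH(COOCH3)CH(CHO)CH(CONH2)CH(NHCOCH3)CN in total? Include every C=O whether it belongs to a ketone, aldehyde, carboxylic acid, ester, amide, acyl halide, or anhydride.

CH2COOCH2: ester, 1 C=O (running total 1).
CH2CONHCH2: amide, 1 C=O (running total 2).
CO: ketone, 1 C=O (running total 3).
CH(CHO): aldehyde, 1 C=O (running total 4).
CH(COOCH3): ester, 1 C=O (running total 5).
CH(CHO): aldehyde, 1 C=O (running total 6).
CH(CONH2): amide, 1 C=O (running total 7).
CH(NHCOCH3): amide, 1 C=O (running total 8).

8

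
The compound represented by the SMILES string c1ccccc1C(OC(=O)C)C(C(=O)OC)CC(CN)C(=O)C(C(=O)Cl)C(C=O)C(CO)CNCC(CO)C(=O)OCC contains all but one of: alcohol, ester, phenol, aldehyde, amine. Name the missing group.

ester: present (CH(OCOCH3) — pendant –OC(=O)CH3: an acyloxy group → ester).
aldehyde: present (CH(CHO) — pendant –CHO: carbonyl C bonded to C and H → aldehyde).
amine: present (CH(CH2NH2) — pendant –CH2NH2: N on sp³ C, no adjacent C=O → amine).
alcohol: present (CH(CH2OH) — pendant –CH2OH on an sp³ backbone C → alcohol).
phenol: absent. In CH(CH2OH), the –OH is on an sp³ carbon, not on an aromatic ring, so it is an alcohol.

phenol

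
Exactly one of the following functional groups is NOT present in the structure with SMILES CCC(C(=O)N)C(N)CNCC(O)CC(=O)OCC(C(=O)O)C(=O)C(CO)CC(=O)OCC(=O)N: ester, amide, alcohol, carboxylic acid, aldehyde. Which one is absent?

carboxylic acid: present (CH(COOH) — pendant –COOH: carbonyl C bonded to C and –OH → carboxylic acid).
ester: present (CH2COOCH2 — –C(=O)–O–C with C on the carbonyl side → ester).
amide: present (CH(CONH2) — pendant –CONH2: carbonyl C bonded to C and N → amide).
alcohol: present (CH(OH) — –OH on an sp³ carbon → alcohol (secondary)).
aldehyde: absent. In CO, the carbonyl carbon is bonded to two carbons, so it is a ketone, not an aldehyde. In CH(COOH), the carbonyl carbon bears –OH, not –H, so it is a carboxylic acid.

aldehyde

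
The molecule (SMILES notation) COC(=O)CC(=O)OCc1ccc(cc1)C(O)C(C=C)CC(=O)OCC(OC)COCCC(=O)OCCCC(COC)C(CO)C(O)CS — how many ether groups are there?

3

CH3O–C(=O)–: carbonyl C bonded to C and to –OCH3 → ester (not ketone + ether).
–C(=O)–O–C with C on the carbonyl side → ester.
para-disubstituted benzene ring → arene.
–OH on an sp³ carbon → alcohol (secondary).
pendant –CH=CH2: C=C double bond → alkene.
–C(=O)–O–C with C on the carbonyl side → ester.
pendant –OCH3: C–O–C with sp³ C, no adjacent C=O → ether.
C–O–C with sp³ carbons on both sides and no adjacent C=O → ether.
–C(=O)–O–C with C on the carbonyl side → ester.
pendant –CH2OCH3: C–O–C linkage → ether.
pendant –CH2OH on an sp³ backbone C → alcohol.
–OH on an sp³ carbon → alcohol (secondary).
–SH on an sp³ carbon → thiol.
Ether appears at: CH(OCH3), CH2OCH2, CH(CH2OCH3) → 3.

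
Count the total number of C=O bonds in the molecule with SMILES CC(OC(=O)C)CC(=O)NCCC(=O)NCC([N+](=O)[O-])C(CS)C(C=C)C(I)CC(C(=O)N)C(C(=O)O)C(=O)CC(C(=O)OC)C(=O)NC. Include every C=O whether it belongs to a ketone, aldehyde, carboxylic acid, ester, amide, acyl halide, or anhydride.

8

CH(OCOCH3): ester, 1 C=O (running total 1).
CH2CONHCH2: amide, 1 C=O (running total 2).
CH2CONHCH2: amide, 1 C=O (running total 3).
CH(CONH2): amide, 1 C=O (running total 4).
CH(COOH): carboxylic acid, 1 C=O (running total 5).
CO: ketone, 1 C=O (running total 6).
CH(COOCH3): ester, 1 C=O (running total 7).
CONHCH3: amide, 1 C=O (running total 8).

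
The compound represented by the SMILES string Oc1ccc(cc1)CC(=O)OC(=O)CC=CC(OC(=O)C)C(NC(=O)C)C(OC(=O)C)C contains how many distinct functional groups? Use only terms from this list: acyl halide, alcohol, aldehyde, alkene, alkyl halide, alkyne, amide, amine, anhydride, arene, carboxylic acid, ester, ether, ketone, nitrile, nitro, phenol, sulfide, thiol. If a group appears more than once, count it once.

6

Reading the structure from left to right:
  HOC6H4: –OH attached directly to an aromatic ring → phenol (not alcohol); the ring itself is an arene.
  CH2CO-O-COCH2: two acyl groups sharing one oxygen, –C(=O)–O–C(=O)– → anhydride.
  CH=CH: C=C double bond → alkene.
  CH(OCOCH3): pendant –OC(=O)CH3: an acyloxy group → ester.
  CH(NHCOCH3): pendant –NHC(=O)CH3: N bonded to a carbonyl → amide (not amine).
  CH(OCOCH3): pendant –OC(=O)CH3: an acyloxy group → ester.
Distinct types present: alkene, amide, anhydride, arene, ester, phenol.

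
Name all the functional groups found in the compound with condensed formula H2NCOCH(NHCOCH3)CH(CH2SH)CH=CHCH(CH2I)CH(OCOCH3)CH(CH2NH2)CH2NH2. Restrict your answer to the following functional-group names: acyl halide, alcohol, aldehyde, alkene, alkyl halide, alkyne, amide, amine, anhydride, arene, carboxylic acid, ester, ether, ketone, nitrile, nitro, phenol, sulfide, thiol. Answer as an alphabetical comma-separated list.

alkene, alkyl halide, amide, amine, ester, thiol

–C(=O)NH2: carbonyl C bonded to C and to N → amide (the N is not a separate amine).
pendant –NHC(=O)CH3: N bonded to a carbonyl → amide (not amine).
pendant –CH2SH → thiol.
C=C double bond → alkene.
pendant –CH2X: halogen on sp³ carbon → alkyl halide.
pendant –OC(=O)CH3: an acyloxy group → ester.
pendant –CH2NH2: N on sp³ C, no adjacent C=O → amine.
–NH2 on an sp³ carbon with no adjacent C=O → amine.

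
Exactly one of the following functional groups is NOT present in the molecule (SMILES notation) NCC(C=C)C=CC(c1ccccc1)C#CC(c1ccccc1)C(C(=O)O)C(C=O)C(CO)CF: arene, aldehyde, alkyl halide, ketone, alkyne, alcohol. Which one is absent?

arene: present (CH(C6H5) — pendant –C6H5: benzene ring → arene).
alkyl halide: present (CH2F — halogen on an sp³ carbon → alkyl halide).
alcohol: present (CH(CH2OH) — pendant –CH2OH on an sp³ backbone C → alcohol).
alkyne: present (C≡C — C≡C triple bond → alkyne).
aldehyde: present (CH(CHO) — pendant –CHO: carbonyl C bonded to C and H → aldehyde).
ketone: absent. In CH(COOH), the C=O bears an –OH, making it a carboxylic acid rather than a ketone. In CH(CHO), the carbonyl carbon carries an H, so it is an aldehyde, not a ketone.

ketone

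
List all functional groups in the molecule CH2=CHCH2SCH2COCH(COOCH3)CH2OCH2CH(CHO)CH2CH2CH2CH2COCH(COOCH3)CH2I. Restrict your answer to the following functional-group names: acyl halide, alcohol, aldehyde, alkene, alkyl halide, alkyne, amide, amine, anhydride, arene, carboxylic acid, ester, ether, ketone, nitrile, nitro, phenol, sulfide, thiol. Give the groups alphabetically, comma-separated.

aldehyde, alkene, alkyl halide, ester, ether, ketone, sulfide

Working along the chain:
  CH2=CH: C=C double bond → alkene.
  CH2SCH2: C–S–C linkage → sulfide (thioether).
  CO: –C(=O)– with carbon on both sides → ketone.
  CH(COOCH3): pendant –COOCH3: carbonyl C bonded to C and –OCH3 → ester.
  CH2OCH2: C–O–C with sp³ carbons on both sides and no adjacent C=O → ether.
  CH(CHO): pendant –CHO: carbonyl C bonded to C and H → aldehyde.
  CO: –C(=O)– with carbon on both sides → ketone.
  CH(COOCH3): pendant –COOCH3: carbonyl C bonded to C and –OCH3 → ester.
  CH2I: halogen on an sp³ carbon → alkyl halide.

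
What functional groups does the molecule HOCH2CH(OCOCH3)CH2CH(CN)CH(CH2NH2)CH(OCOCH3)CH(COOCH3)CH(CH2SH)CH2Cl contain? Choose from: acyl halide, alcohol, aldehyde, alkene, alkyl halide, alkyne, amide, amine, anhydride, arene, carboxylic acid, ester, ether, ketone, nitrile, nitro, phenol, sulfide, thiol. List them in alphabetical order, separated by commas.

alcohol, alkyl halide, amine, ester, nitrile, thiol

Reading the structure from left to right:
  HOCH2: HO– on an sp³ carbon → alcohol.
  CH(OCOCH3): pendant –OC(=O)CH3: an acyloxy group → ester.
  CH(CN): pendant –C≡N: nitrile.
  CH(CH2NH2): pendant –CH2NH2: N on sp³ C, no adjacent C=O → amine.
  CH(OCOCH3): pendant –OC(=O)CH3: an acyloxy group → ester.
  CH(COOCH3): pendant –COOCH3: carbonyl C bonded to C and –OCH3 → ester.
  CH(CH2SH): pendant –CH2SH → thiol.
  CH2Cl: halogen on an sp³ carbon → alkyl halide.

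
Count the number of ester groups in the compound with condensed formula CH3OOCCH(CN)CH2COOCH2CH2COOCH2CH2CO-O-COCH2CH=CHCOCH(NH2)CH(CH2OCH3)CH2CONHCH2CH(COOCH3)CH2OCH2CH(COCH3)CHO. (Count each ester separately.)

4

CH3O–C(=O)–: carbonyl C bonded to C and to –OCH3 → ester (not ketone + ether).
pendant –C≡N: nitrile.
–C(=O)–O–C with C on the carbonyl side → ester.
–C(=O)–O–C with C on the carbonyl side → ester.
two acyl groups sharing one oxygen, –C(=O)–O–C(=O)– → anhydride.
C=C double bond → alkene.
–C(=O)– with carbon on both sides → ketone.
–NH2 on an sp³ carbon with no adjacent C=O → amine.
pendant –CH2OCH3: C–O–C linkage → ether.
–C(=O)–N– linkage → amide (the N is not an amine).
pendant –COOCH3: carbonyl C bonded to C and –OCH3 → ester.
C–O–C with sp³ carbons on both sides and no adjacent C=O → ether.
pendant –COCH3: carbonyl C bonded to two carbons → ketone.
terminal –CHO: carbonyl C bonded to H and C → aldehyde.
Ester appears at: CH3OOC, CH2COOCH2, CH2COOCH2, CH(COOCH3) → 4.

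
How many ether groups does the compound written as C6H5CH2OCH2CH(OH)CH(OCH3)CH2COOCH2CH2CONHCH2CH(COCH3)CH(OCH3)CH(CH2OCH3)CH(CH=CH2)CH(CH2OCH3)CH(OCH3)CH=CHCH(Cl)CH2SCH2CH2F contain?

6

Working along the chain:
  C6H5: C6H5– phenyl ring → arene.
  CH2OCH2: C–O–C with sp³ carbons on both sides and no adjacent C=O → ether.
  CH(OH): –OH on an sp³ carbon → alcohol (secondary).
  CH(OCH3): pendant –OCH3: C–O–C with sp³ C, no adjacent C=O → ether.
  CH2COOCH2: –C(=O)–O–C with C on the carbonyl side → ester.
  CH2CONHCH2: –C(=O)–N– linkage → amide (the N is not an amine).
  CH(COCH3): pendant –COCH3: carbonyl C bonded to two carbons → ketone.
  CH(OCH3): pendant –OCH3: C–O–C with sp³ C, no adjacent C=O → ether.
  CH(CH2OCH3): pendant –CH2OCH3: C–O–C linkage → ether.
  CH(CH=CH2): pendant –CH=CH2: C=C double bond → alkene.
  CH(CH2OCH3): pendant –CH2OCH3: C–O–C linkage → ether.
  CH(OCH3): pendant –OCH3: C–O–C with sp³ C, no adjacent C=O → ether.
  CH=CH: C=C double bond → alkene.
  CH(Cl): halogen on an sp³ carbon → alkyl halide.
  CH2SCH2: C–S–C linkage → sulfide (thioether).
  CH2F: halogen on an sp³ carbon → alkyl halide.
Ether appears at: CH2OCH2, CH(OCH3), CH(OCH3), CH(CH2OCH3), CH(CH2OCH3), CH(OCH3) → 6.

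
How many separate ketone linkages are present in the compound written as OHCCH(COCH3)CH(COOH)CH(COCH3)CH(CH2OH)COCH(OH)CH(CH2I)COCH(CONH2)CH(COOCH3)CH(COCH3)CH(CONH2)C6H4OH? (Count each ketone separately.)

Taking each segment in turn:
  OHC: terminal –CHO: carbonyl C bonded to H and C → aldehyde.
  CH(COCH3): pendant –COCH3: carbonyl C bonded to two carbons → ketone.
  CH(COOH): pendant –COOH: carbonyl C bonded to C and –OH → carboxylic acid.
  CH(COCH3): pendant –COCH3: carbonyl C bonded to two carbons → ketone.
  CH(CH2OH): pendant –CH2OH on an sp³ backbone C → alcohol.
  CO: –C(=O)– with carbon on both sides → ketone.
  CH(OH): –OH on an sp³ carbon → alcohol (secondary).
  CH(CH2I): pendant –CH2X: halogen on sp³ carbon → alkyl halide.
  CO: –C(=O)– with carbon on both sides → ketone.
  CH(CONH2): pendant –CONH2: carbonyl C bonded to C and N → amide.
  CH(COOCH3): pendant –COOCH3: carbonyl C bonded to C and –OCH3 → ester.
  CH(COCH3): pendant –COCH3: carbonyl C bonded to two carbons → ketone.
  CH(CONH2): pendant –CONH2: carbonyl C bonded to C and N → amide.
  C6H4OH: –OH attached directly to an aromatic ring → phenol (not alcohol); the ring itself is an arene.
Ketone appears at: CH(COCH3), CH(COCH3), CO, CO, CH(COCH3) → 5.

5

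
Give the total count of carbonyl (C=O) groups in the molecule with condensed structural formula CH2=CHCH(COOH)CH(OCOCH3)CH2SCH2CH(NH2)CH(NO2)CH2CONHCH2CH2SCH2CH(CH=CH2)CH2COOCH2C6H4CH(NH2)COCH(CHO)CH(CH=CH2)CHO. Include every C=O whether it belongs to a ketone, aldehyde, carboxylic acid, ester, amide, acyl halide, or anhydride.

7

CH(COOH): carboxylic acid, 1 C=O (running total 1).
CH(OCOCH3): ester, 1 C=O (running total 2).
CH2CONHCH2: amide, 1 C=O (running total 3).
CH2COOCH2: ester, 1 C=O (running total 4).
CO: ketone, 1 C=O (running total 5).
CH(CHO): aldehyde, 1 C=O (running total 6).
CHO: aldehyde, 1 C=O (running total 7).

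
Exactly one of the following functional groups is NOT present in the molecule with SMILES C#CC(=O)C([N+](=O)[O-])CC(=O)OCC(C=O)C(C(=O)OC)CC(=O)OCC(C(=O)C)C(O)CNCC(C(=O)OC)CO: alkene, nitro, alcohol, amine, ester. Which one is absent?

amine: present (CH2NHCH2 — C–N–C with sp³ carbons and no adjacent C=O → amine (secondary)).
alcohol: present (CH(OH) — –OH on an sp³ carbon → alcohol (secondary)).
nitro: present (CH(NO2) — –NO2 on an sp³ carbon → nitro (the N=O is not a carbonyl)).
ester: present (CH2COOCH2 — –C(=O)–O–C with C on the carbonyl side → ester).
alkene: no segment matches this pattern.

alkene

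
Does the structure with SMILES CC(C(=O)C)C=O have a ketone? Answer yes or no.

yes

Taking each segment in turn:
  CH(COCH3): pendant –COCH3: carbonyl C bonded to two carbons → ketone.
  CHO: terminal –CHO: carbonyl C bonded to H and C → aldehyde.
The CH(COCH3) segment supplies the ketone: pendant –COCH3: carbonyl C bonded to two carbons → ketone.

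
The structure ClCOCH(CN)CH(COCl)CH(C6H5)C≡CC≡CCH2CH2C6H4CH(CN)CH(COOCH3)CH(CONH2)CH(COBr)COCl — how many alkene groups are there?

0

Reading the structure from left to right:
  ClCO: –C(=O)Cl: carbonyl C bonded to C and to a halogen → acyl halide (not alkyl halide).
  CH(CN): pendant –C≡N: nitrile.
  CH(COCl): pendant –C(=O)X: carbonyl C bonded to C and halogen → acyl halide.
  CH(C6H5): pendant –C6H5: benzene ring → arene.
  C≡C: C≡C triple bond → alkyne.
  C≡C: C≡C triple bond → alkyne.
  C6H4: para-disubstituted benzene ring → arene.
  CH(CN): pendant –C≡N: nitrile.
  CH(COOCH3): pendant –COOCH3: carbonyl C bonded to C and –OCH3 → ester.
  CH(CONH2): pendant –CONH2: carbonyl C bonded to C and N → amide.
  CH(COBr): pendant –C(=O)X: carbonyl C bonded to C and halogen → acyl halide.
  COCl: –C(=O)Cl: carbonyl C bonded to C and to a halogen → acyl halide (not alkyl halide).
No segment is a alkene: CH(C6H5) is arene, not alkene; C≡C is alkyne, not alkene; C≡C is alkyne, not alkene. → 0.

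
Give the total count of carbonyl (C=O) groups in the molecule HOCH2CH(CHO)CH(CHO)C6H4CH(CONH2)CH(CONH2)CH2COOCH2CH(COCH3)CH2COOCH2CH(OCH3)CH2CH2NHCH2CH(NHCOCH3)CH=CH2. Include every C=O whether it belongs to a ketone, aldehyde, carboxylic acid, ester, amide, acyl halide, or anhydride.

CH(CHO): aldehyde, 1 C=O (running total 1).
CH(CHO): aldehyde, 1 C=O (running total 2).
CH(CONH2): amide, 1 C=O (running total 3).
CH(CONH2): amide, 1 C=O (running total 4).
CH2COOCH2: ester, 1 C=O (running total 5).
CH(COCH3): ketone, 1 C=O (running total 6).
CH2COOCH2: ester, 1 C=O (running total 7).
CH(NHCOCH3): amide, 1 C=O (running total 8).

8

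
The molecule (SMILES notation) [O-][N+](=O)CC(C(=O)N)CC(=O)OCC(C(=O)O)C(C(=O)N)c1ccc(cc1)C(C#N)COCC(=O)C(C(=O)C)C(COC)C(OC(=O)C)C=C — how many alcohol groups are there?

–NO2 on carbon → nitro group.
pendant –CONH2: carbonyl C bonded to C and N → amide.
–C(=O)–O–C with C on the carbonyl side → ester.
pendant –COOH: carbonyl C bonded to C and –OH → carboxylic acid.
pendant –CONH2: carbonyl C bonded to C and N → amide.
para-disubstituted benzene ring → arene.
pendant –C≡N: nitrile.
C–O–C with sp³ carbons on both sides and no adjacent C=O → ether.
–C(=O)– with carbon on both sides → ketone.
pendant –COCH3: carbonyl C bonded to two carbons → ketone.
pendant –CH2OCH3: C–O–C linkage → ether.
pendant –OC(=O)CH3: an acyloxy group → ester.
C=C double bond → alkene.
No segment is a alcohol: CH(COOH) is carboxylic acid, not alcohol; CH2OCH2 is ether, not alcohol; CO is ketone, not alcohol. → 0.

0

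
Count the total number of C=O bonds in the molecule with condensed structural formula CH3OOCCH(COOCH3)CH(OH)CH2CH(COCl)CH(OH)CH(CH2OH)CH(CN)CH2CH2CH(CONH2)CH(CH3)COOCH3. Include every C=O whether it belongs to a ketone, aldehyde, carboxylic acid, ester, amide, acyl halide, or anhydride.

5

CH3OOC: ester, 1 C=O (running total 1).
CH(COOCH3): ester, 1 C=O (running total 2).
CH(COCl): acyl halide, 1 C=O (running total 3).
CH(CONH2): amide, 1 C=O (running total 4).
COOCH3: ester, 1 C=O (running total 5).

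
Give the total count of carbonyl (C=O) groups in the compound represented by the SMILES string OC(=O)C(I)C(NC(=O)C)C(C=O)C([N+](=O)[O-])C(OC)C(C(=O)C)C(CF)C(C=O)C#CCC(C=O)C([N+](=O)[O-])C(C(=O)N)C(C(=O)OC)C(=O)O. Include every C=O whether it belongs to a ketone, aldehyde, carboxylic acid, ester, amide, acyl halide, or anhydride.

9

HOOC: carboxylic acid, 1 C=O (running total 1).
CH(NHCOCH3): amide, 1 C=O (running total 2).
CH(CHO): aldehyde, 1 C=O (running total 3).
CH(COCH3): ketone, 1 C=O (running total 4).
CH(CHO): aldehyde, 1 C=O (running total 5).
CH(CHO): aldehyde, 1 C=O (running total 6).
CH(CONH2): amide, 1 C=O (running total 7).
CH(COOCH3): ester, 1 C=O (running total 8).
COOH: carboxylic acid, 1 C=O (running total 9).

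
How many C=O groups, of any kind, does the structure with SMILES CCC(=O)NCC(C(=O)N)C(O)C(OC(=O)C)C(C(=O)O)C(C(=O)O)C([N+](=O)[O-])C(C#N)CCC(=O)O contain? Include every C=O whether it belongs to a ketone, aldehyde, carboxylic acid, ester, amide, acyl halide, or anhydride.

6

CH2CONHCH2: amide, 1 C=O (running total 1).
CH(CONH2): amide, 1 C=O (running total 2).
CH(OCOCH3): ester, 1 C=O (running total 3).
CH(COOH): carboxylic acid, 1 C=O (running total 4).
CH(COOH): carboxylic acid, 1 C=O (running total 5).
COOH: carboxylic acid, 1 C=O (running total 6).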